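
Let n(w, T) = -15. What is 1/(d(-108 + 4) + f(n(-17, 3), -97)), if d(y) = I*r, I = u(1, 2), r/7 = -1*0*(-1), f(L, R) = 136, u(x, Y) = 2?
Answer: 1/136 ≈ 0.0073529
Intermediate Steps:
r = 0 (r = 7*(-1*0*(-1)) = 7*(0*(-1)) = 7*0 = 0)
I = 2
d(y) = 0 (d(y) = 2*0 = 0)
1/(d(-108 + 4) + f(n(-17, 3), -97)) = 1/(0 + 136) = 1/136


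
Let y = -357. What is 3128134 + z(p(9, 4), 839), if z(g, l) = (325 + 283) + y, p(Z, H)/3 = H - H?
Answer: 3128385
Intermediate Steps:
p(Z, H) = 0 (p(Z, H) = 3*(H - H) = 3*0 = 0)
z(g, l) = 251 (z(g, l) = (325 + 283) - 357 = 608 - 357 = 251)
3128134 + z(p(9, 4), 839) = 3128134 + 251 = 3128385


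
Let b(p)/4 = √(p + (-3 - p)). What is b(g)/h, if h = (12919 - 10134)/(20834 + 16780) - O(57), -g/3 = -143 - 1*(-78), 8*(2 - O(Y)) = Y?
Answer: 601824*I*√3/782227 ≈ 1.3326*I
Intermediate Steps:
O(Y) = 2 - Y/8
g = 195 (g = -3*(-143 - 1*(-78)) = -3*(-143 + 78) = -3*(-65) = 195)
b(p) = 4*I*√3 (b(p) = 4*√(p + (-3 - p)) = 4*√(-3) = 4*(I*√3) = 4*I*√3)
h = 782227/150456 (h = (12919 - 10134)/(20834 + 16780) - (2 - ⅛*57) = 2785/37614 - (2 - 57/8) = 2785*(1/37614) - 1*(-41/8) = 2785/37614 + 41/8 = 782227/150456 ≈ 5.1990)
b(g)/h = (4*I*√3)/(782227/150456) = (4*I*√3)*(150456/782227) = 601824*I*√3/782227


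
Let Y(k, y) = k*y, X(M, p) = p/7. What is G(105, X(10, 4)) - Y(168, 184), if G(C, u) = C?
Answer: -30807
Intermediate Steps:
X(M, p) = p/7 (X(M, p) = p*(1/7) = p/7)
G(105, X(10, 4)) - Y(168, 184) = 105 - 168*184 = 105 - 1*30912 = 105 - 30912 = -30807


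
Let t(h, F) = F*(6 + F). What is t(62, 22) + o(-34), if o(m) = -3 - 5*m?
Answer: 783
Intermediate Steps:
t(62, 22) + o(-34) = 22*(6 + 22) + (-3 - 5*(-34)) = 22*28 + (-3 + 170) = 616 + 167 = 783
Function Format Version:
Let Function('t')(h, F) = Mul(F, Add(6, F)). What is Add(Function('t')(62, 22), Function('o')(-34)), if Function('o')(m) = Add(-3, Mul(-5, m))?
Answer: 783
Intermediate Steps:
Add(Function('t')(62, 22), Function('o')(-34)) = Add(Mul(22, Add(6, 22)), Add(-3, Mul(-5, -34))) = Add(Mul(22, 28), Add(-3, 170)) = Add(616, 167) = 783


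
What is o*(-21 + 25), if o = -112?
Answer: -448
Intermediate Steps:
o*(-21 + 25) = -112*(-21 + 25) = -112*4 = -448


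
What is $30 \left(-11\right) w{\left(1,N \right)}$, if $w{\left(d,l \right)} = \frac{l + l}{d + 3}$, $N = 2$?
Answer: $-330$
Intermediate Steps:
$w{\left(d,l \right)} = \frac{2 l}{3 + d}$
$30 \left(-11\right) w{\left(1,N \right)} = 30 \left(-11\right) 2 \cdot 2 \frac{1}{3 + 1} = - 330 \cdot 2 \cdot 2 \cdot \frac{1}{4} = \left(-330\right) 1 = -330$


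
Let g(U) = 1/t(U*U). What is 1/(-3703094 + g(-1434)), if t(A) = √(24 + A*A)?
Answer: -15658903283808163440/57986390796850307185683359 - 2*√1057149999690/57986390796850307185683359 ≈ -2.7004e-7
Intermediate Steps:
t(A) = √(24 + A²)
g(U) = (24 + U⁴)^(-½) (g(U) = 1/(√(24 + (U*U)²)) = 1/(√(24 + (U²)²)) = 1/(√(24 + U⁴)) = (24 + U⁴)^(-½))
1/(-3703094 + g(-1434)) = 1/(-3703094 + (24 + (-1434)⁴)^(-½)) = 1/(-3703094 + (24 + 4228599998736)^(-½)) = 1/(-3703094 + 4228599998760^(-½)) = 1/(-3703094 + √1057149999690/2114299999380)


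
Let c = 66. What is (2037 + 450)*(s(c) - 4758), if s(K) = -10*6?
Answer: -11982366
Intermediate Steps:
s(K) = -60
(2037 + 450)*(s(c) - 4758) = (2037 + 450)*(-60 - 4758) = 2487*(-4818) = -11982366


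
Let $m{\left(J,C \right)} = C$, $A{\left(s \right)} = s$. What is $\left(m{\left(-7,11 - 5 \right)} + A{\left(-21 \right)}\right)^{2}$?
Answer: $225$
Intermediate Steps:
$\left(m{\left(-7,11 - 5 \right)} + A{\left(-21 \right)}\right)^{2} = \left(\left(11 - 5\right) - 21\right)^{2} = \left(6 - 21\right)^{2} = \left(-15\right)^{2} = 225$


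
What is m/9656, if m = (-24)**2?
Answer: 72/1207 ≈ 0.059652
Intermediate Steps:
m = 576
m/9656 = 576/9656 = 576*(1/9656) = 72/1207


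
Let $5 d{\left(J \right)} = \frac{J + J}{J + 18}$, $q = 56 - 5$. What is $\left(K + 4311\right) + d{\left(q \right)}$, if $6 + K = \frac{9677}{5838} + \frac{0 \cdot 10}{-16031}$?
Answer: $\frac{2891559197}{671370} \approx 4307.0$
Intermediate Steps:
$q = 51$
$d{\left(J \right)} = \frac{2 J}{5 \left(18 + J\right)}$ ($d{\left(J \right)} = \frac{\left(J + J\right) \frac{1}{J + 18}}{5} = \frac{2 J \frac{1}{18 + J}}{5} = \frac{2 J}{5 \left(18 + J\right)}$)
$K = - \frac{25351}{5838}$ ($K = -6 + \left(\frac{9677}{5838} + \frac{0 \cdot 10}{-16031}\right) = -6 + \left(9677 \cdot \frac{1}{5838} + 0 \left(- \frac{1}{16031}\right)\right) = -6 + \left(\frac{9677}{5838} + 0\right) = -6 + \frac{9677}{5838} = - \frac{25351}{5838} \approx -4.3424$)
$\left(K + 4311\right) + d{\left(q \right)} = \left(- \frac{25351}{5838} + 4311\right) + \frac{2}{5} \cdot 51 \frac{1}{18 + 51} = \frac{25142267}{5838} + \frac{2}{5} \cdot 51 \cdot \frac{1}{69} = \frac{25142267}{5838} + \frac{34}{115} = \frac{2891559197}{671370}$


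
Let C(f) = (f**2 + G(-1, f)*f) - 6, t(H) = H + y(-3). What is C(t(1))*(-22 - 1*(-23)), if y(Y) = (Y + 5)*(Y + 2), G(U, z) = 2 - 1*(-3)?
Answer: -10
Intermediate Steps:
G(U, z) = 5 (G(U, z) = 2 + 3 = 5)
y(Y) = (2 + Y)*(5 + Y) (y(Y) = (5 + Y)*(2 + Y) = (2 + Y)*(5 + Y))
t(H) = -2 + H (t(H) = H + (10 + (-3)**2 + 7*(-3)) = H + (10 + 9 - 21) = H - 2 = -2 + H)
C(f) = -6 + f**2 + 5*f (C(f) = (f**2 + 5*f) - 6 = -6 + f**2 + 5*f)
C(t(1))*(-22 - 1*(-23)) = (-6 + (-2 + 1)**2 + 5*(-2 + 1))*(-22 - 1*(-23)) = (-6 + (-1)**2 + 5*(-1))*(-22 + 23) = (-6 + 1 - 5)*1 = -10*1 = -10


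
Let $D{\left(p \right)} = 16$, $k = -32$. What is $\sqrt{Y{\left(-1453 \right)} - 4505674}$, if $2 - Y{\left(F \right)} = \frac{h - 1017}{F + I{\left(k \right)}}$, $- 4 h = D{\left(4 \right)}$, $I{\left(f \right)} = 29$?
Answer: $\frac{i \sqrt{571030937461}}{356} \approx 2122.7 i$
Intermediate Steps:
$h = -4$ ($h = \left(- \frac{1}{4}\right) 16 = -4$)
$Y{\left(F \right)} = 2 + \frac{1021}{29 + F}$ ($Y{\left(F \right)} = 2 - \frac{-4 - 1017}{F + 29} = 2 - - \frac{1021}{29 + F} = 2 + \frac{1021}{29 + F}$)
$\sqrt{Y{\left(-1453 \right)} - 4505674} = \sqrt{\frac{1079 + 2 \left(-1453\right)}{29 - 1453} - 4505674} = \sqrt{\frac{1079 - 2906}{-1424} - 4505674} = \sqrt{\left(- \frac{1}{1424}\right) \left(-1827\right) - 4505674} = \sqrt{\frac{1827}{1424} - 4505674} = \sqrt{- \frac{6416077949}{1424}} = \frac{i \sqrt{571030937461}}{356}$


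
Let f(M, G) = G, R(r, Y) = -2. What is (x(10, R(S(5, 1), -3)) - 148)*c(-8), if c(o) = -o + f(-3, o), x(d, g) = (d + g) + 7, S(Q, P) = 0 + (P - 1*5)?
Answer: 0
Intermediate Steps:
S(Q, P) = -5 + P (S(Q, P) = 0 + (P - 5) = 0 + (-5 + P) = -5 + P)
x(d, g) = 7 + d + g
c(o) = 0 (c(o) = -o + o = 0)
(x(10, R(S(5, 1), -3)) - 148)*c(-8) = ((7 + 10 - 2) - 148)*0 = (15 - 148)*0 = -133*0 = 0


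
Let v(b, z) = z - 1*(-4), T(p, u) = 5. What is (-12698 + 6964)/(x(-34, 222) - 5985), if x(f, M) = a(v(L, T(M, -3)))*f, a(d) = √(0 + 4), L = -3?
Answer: 5734/6053 ≈ 0.94730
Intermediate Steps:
v(b, z) = 4 + z (v(b, z) = z + 4 = 4 + z)
a(d) = 2 (a(d) = √4 = 2)
x(f, M) = 2*f
(-12698 + 6964)/(x(-34, 222) - 5985) = (-12698 + 6964)/(2*(-34) - 5985) = -5734/(-68 - 5985) = -5734/(-6053) = -5734*(-1/6053) = 5734/6053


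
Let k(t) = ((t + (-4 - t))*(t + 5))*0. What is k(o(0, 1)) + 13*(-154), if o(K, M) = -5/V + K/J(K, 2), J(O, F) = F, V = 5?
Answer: -2002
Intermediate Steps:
o(K, M) = -1 + K/2 (o(K, M) = -5/5 + K/2 = -5*⅕ + K*(½) = -1 + K/2)
k(t) = 0 (k(t) = -4*(5 + t)*0 = (-20 - 4*t)*0 = 0)
k(o(0, 1)) + 13*(-154) = 0 + 13*(-154) = 0 - 2002 = -2002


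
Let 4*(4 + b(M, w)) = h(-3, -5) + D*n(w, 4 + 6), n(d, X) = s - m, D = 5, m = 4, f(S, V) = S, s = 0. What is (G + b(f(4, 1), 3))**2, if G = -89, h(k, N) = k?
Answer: 156025/16 ≈ 9751.6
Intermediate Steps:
n(d, X) = -4 (n(d, X) = 0 - 1*4 = 0 - 4 = -4)
b(M, w) = -39/4 (b(M, w) = -4 + (-3 + 5*(-4))/4 = -4 + (-3 - 20)/4 = -4 + (1/4)*(-23) = -4 - 23/4 = -39/4)
(G + b(f(4, 1), 3))**2 = (-89 - 39/4)**2 = (-395/4)**2 = 156025/16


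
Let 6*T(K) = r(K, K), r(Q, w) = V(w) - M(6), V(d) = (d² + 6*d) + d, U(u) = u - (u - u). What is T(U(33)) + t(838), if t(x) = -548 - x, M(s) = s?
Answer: -1167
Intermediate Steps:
U(u) = u (U(u) = u - 1*0 = u + 0 = u)
V(d) = d² + 7*d
r(Q, w) = -6 + w*(7 + w) (r(Q, w) = w*(7 + w) - 1*6 = w*(7 + w) - 6 = -6 + w*(7 + w))
T(K) = -1 + K*(7 + K)/6 (T(K) = (-6 + K*(7 + K))/6 = -1 + K*(7 + K)/6)
T(U(33)) + t(838) = (-1 + (⅙)*33*(7 + 33)) + (-548 - 1*838) = (-1 + (⅙)*33*40) + (-548 - 838) = (-1 + 220) - 1386 = 219 - 1386 = -1167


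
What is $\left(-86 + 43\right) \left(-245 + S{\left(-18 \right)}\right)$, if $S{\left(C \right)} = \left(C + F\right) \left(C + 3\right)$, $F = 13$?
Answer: $7310$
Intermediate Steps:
$S{\left(C \right)} = \left(3 + C\right) \left(13 + C\right)$ ($S{\left(C \right)} = \left(C + 13\right) \left(C + 3\right) = \left(13 + C\right) \left(3 + C\right) = \left(3 + C\right) \left(13 + C\right)$)
$\left(-86 + 43\right) \left(-245 + S{\left(-18 \right)}\right) = \left(-86 + 43\right) \left(-245 + \left(39 + \left(-18\right)^{2} + 16 \left(-18\right)\right)\right) = - 43 \left(-245 + \left(39 + 324 - 288\right)\right) = - 43 \left(-245 + 75\right) = \left(-43\right) \left(-170\right) = 7310$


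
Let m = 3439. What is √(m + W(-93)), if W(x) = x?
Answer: √3346 ≈ 57.845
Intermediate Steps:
√(m + W(-93)) = √(3439 - 93) = √3346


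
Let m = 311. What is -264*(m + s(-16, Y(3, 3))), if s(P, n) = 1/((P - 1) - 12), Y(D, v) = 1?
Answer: -2380752/29 ≈ -82095.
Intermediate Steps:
s(P, n) = 1/(-13 + P) (s(P, n) = 1/((-1 + P) - 12) = 1/(-13 + P))
-264*(m + s(-16, Y(3, 3))) = -264*(311 + 1/(-13 - 16)) = -264*(311 + 1/(-29)) = -264*(311 - 1/29) = -264*9018/29 = -2380752/29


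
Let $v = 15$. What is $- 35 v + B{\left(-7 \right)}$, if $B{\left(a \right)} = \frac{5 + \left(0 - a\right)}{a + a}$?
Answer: $- \frac{3681}{7} \approx -525.86$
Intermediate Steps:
$B{\left(a \right)} = \frac{5 - a}{2 a}$
$- 35 v + B{\left(-7 \right)} = \left(-35\right) 15 + \frac{5 - -7}{2 \left(-7\right)} = -525 + \frac{1}{2} \left(- \frac{1}{7}\right) \left(5 + 7\right) = -525 + \frac{1}{2} \left(- \frac{1}{7}\right) 12 = -525 - \frac{6}{7} = - \frac{3681}{7}$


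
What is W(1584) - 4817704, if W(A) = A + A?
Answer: -4814536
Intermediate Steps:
W(A) = 2*A
W(1584) - 4817704 = 2*1584 - 4817704 = 3168 - 4817704 = -4814536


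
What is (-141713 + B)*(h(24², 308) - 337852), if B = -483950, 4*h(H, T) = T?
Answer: 211333319825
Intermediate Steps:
h(H, T) = T/4
(-141713 + B)*(h(24², 308) - 337852) = (-141713 - 483950)*((¼)*308 - 337852) = -625663*(77 - 337852) = -625663*(-337775) = 211333319825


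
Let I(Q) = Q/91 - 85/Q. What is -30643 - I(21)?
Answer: -8364497/273 ≈ -30639.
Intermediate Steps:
I(Q) = -85/Q + Q/91 (I(Q) = Q*(1/91) - 85/Q = Q/91 - 85/Q = -85/Q + Q/91)
-30643 - I(21) = -30643 - (-85/21 + (1/91)*21) = -30643 - (-85*1/21 + 3/13) = -30643 - (-85/21 + 3/13) = -30643 - 1*(-1042/273) = -30643 + 1042/273 = -8364497/273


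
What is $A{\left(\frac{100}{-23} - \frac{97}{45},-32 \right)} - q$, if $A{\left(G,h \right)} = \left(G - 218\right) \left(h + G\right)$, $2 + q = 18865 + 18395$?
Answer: $- \frac{30651882839}{1071225} \approx -28614.0$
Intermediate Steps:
$q = 37258$ ($q = -2 + \left(18865 + 18395\right) = -2 + 37260 = 37258$)
$A{\left(G,h \right)} = \left(-218 + G\right) \left(G + h\right)$
$A{\left(\frac{100}{-23} - \frac{97}{45},-32 \right)} - q = \left(\left(\frac{100}{-23} - \frac{97}{45}\right)^{2} - 218 \left(\frac{100}{-23} - \frac{97}{45}\right) - -6976 + \left(\frac{100}{-23} - \frac{97}{45}\right) \left(-32\right)\right) - 37258 = \left(\left(100 \left(- \frac{1}{23}\right) - \frac{97}{45}\right)^{2} - 218 \left(100 \left(- \frac{1}{23}\right) - \frac{97}{45}\right) + 6976 + \left(100 \left(- \frac{1}{23}\right) - \frac{97}{45}\right) \left(-32\right)\right) - 37258 = \left(\left(- \frac{100}{23} - \frac{97}{45}\right)^{2} - 218 \left(- \frac{100}{23} - \frac{97}{45}\right) + 6976 + \left(- \frac{100}{23} - \frac{97}{45}\right) \left(-32\right)\right) - 37258 = \left(\left(- \frac{6731}{1035}\right)^{2} - - \frac{1467358}{1035} + 6976 - - \frac{215392}{1035}\right) - 37258 = \left(\frac{45306361}{1071225} + \frac{1467358}{1035} + 6976 + \frac{215392}{1035}\right) - 37258 = \frac{9259818211}{1071225} - 37258 = - \frac{30651882839}{1071225}$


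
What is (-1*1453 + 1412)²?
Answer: 1681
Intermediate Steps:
(-1*1453 + 1412)² = (-1453 + 1412)² = (-41)² = 1681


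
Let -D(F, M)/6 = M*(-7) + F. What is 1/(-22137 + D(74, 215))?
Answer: -1/13551 ≈ -7.3795e-5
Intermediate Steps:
D(F, M) = -6*F + 42*M (D(F, M) = -6*(M*(-7) + F) = -6*(-7*M + F) = -6*(F - 7*M) = -6*F + 42*M)
1/(-22137 + D(74, 215)) = 1/(-22137 + (-6*74 + 42*215)) = 1/(-22137 + (-444 + 9030)) = 1/(-22137 + 8586) = 1/(-13551) = -1/13551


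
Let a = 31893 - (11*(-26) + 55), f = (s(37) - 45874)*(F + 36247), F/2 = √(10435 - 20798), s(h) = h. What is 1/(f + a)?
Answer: I/(3*(-553807205*I + 30558*√10363)) ≈ -6.0187e-10 + 3.3808e-12*I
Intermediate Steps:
F = 2*I*√10363 (F = 2*√(10435 - 20798) = 2*√(-10363) = 2*(I*√10363) = 2*I*√10363 ≈ 203.6*I)
f = -1661453739 - 91674*I*√10363 (f = (37 - 45874)*(2*I*√10363 + 36247) = -45837*(36247 + 2*I*√10363) = -1661453739 - 91674*I*√10363 ≈ -1.6615e+9 - 9.3323e+6*I)
a = 32124 (a = 31893 - (-286 + 55) = 31893 - 1*(-231) = 31893 + 231 = 32124)
1/(f + a) = 1/((-1661453739 - 91674*I*√10363) + 32124) = 1/(-1661421615 - 91674*I*√10363)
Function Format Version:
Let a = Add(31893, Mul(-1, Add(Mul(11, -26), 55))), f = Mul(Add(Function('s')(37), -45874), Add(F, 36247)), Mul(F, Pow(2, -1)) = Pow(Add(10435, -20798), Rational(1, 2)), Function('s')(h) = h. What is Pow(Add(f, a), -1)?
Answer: Mul(Rational(1, 3), I, Pow(Add(Mul(-553807205, I), Mul(30558, Pow(10363, Rational(1, 2)))), -1)) ≈ Add(-6.0187e-10, Mul(3.3808e-12, I))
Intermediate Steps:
F = Mul(2, I, Pow(10363, Rational(1, 2))) (F = Mul(2, Pow(Add(10435, -20798), Rational(1, 2))) = Mul(2, Pow(-10363, Rational(1, 2))) = Mul(2, Mul(I, Pow(10363, Rational(1, 2)))) = Mul(2, I, Pow(10363, Rational(1, 2))) ≈ Mul(203.60, I))
f = Add(-1661453739, Mul(-91674, I, Pow(10363, Rational(1, 2)))) (f = Mul(Add(37, -45874), Add(Mul(2, I, Pow(10363, Rational(1, 2))), 36247)) = Mul(-45837, Add(36247, Mul(2, I, Pow(10363, Rational(1, 2))))) = Add(-1661453739, Mul(-91674, I, Pow(10363, Rational(1, 2)))) ≈ Add(-1.6615e+9, Mul(-9.3323e+6, I)))
a = 32124 (a = Add(31893, Mul(-1, Add(-286, 55))) = Add(31893, Mul(-1, -231)) = Add(31893, 231) = 32124)
Pow(Add(f, a), -1) = Pow(Add(Add(-1661453739, Mul(-91674, I, Pow(10363, Rational(1, 2)))), 32124), -1) = Pow(Add(-1661421615, Mul(-91674, I, Pow(10363, Rational(1, 2)))), -1)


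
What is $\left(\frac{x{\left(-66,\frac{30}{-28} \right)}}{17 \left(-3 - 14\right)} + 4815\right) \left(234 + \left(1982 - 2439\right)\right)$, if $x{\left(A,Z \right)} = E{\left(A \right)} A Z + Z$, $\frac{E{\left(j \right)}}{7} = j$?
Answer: $- \frac{4446371355}{4046} \approx -1.099 \cdot 10^{6}$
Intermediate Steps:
$E{\left(j \right)} = 7 j$
$x{\left(A,Z \right)} = Z + 7 Z A^{2}$ ($x{\left(A,Z \right)} = 7 A A Z + Z = 7 A^{2} Z + Z = 7 Z A^{2} + Z = Z + 7 Z A^{2}$)
$\left(\frac{x{\left(-66,\frac{30}{-28} \right)}}{17 \left(-3 - 14\right)} + 4815\right) \left(234 + \left(1982 - 2439\right)\right) = \left(\frac{\frac{30}{-28} \left(1 + 7 \left(-66\right)^{2}\right)}{17 \left(-3 - 14\right)} + 4815\right) \left(234 + \left(1982 - 2439\right)\right) = \left(\frac{30 \left(- \frac{1}{28}\right) \left(1 + 7 \cdot 4356\right)}{17 \left(-17\right)} + 4815\right) \left(234 - 457\right) = \left(\frac{\left(- \frac{15}{14}\right) \left(1 + 30492\right)}{-289} + 4815\right) \left(-223\right) = \left(\left(- \frac{15}{14}\right) 30493 \left(- \frac{1}{289}\right) + 4815\right) \left(-223\right) = \left(\left(- \frac{457395}{14}\right) \left(- \frac{1}{289}\right) + 4815\right) \left(-223\right) = \left(\frac{457395}{4046} + 4815\right) \left(-223\right) = \frac{19938885}{4046} \left(-223\right) = - \frac{4446371355}{4046}$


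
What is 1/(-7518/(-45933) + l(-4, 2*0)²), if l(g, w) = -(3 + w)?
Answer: 15311/140305 ≈ 0.10913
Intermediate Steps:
l(g, w) = -3 - w
1/(-7518/(-45933) + l(-4, 2*0)²) = 1/(-7518/(-45933) + (-3 - 2*0)²) = 1/(-7518*(-1/45933) + (-3 - 1*0)²) = 1/(2506/15311 + (-3 + 0)²) = 1/(2506/15311 + (-3)²) = 1/(2506/15311 + 9) = 1/(140305/15311) = 15311/140305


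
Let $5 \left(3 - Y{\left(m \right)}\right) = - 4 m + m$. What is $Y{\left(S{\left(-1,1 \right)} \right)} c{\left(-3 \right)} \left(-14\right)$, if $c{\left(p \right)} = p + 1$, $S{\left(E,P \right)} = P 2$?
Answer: $\frac{588}{5} \approx 117.6$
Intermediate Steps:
$S{\left(E,P \right)} = 2 P$
$c{\left(p \right)} = 1 + p$
$Y{\left(m \right)} = 3 + \frac{3 m}{5}$ ($Y{\left(m \right)} = 3 - \frac{- 4 m + m}{5} = 3 - \frac{\left(-3\right) m}{5} = 3 + \frac{3 m}{5}$)
$Y{\left(S{\left(-1,1 \right)} \right)} c{\left(-3 \right)} \left(-14\right) = \left(3 + \frac{3 \cdot 2 \cdot 1}{5}\right) \left(1 - 3\right) \left(-14\right) = \left(3 + \frac{3}{5} \cdot 2\right) \left(-2\right) \left(-14\right) = \left(3 + \frac{6}{5}\right) \left(-2\right) \left(-14\right) = \frac{21}{5} \left(-2\right) \left(-14\right) = \left(- \frac{42}{5}\right) \left(-14\right) = \frac{588}{5}$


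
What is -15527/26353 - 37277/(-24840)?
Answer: 596670101/654608520 ≈ 0.91149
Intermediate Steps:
-15527/26353 - 37277/(-24840) = -15527*1/26353 - 37277*(-1/24840) = -15527/26353 + 37277/24840 = 596670101/654608520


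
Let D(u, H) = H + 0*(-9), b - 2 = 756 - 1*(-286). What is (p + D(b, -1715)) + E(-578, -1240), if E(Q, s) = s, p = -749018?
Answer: -751973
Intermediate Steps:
b = 1044 (b = 2 + (756 - 1*(-286)) = 2 + (756 + 286) = 2 + 1042 = 1044)
D(u, H) = H (D(u, H) = H + 0 = H)
(p + D(b, -1715)) + E(-578, -1240) = (-749018 - 1715) - 1240 = -750733 - 1240 = -751973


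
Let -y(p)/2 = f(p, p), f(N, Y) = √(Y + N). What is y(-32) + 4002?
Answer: 4002 - 16*I ≈ 4002.0 - 16.0*I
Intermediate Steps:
f(N, Y) = √(N + Y)
y(p) = -2*√2*√p (y(p) = -2*√(p + p) = -2*√2*√p)
y(-32) + 4002 = -2*√2*√(-32) + 4002 = -2*√2*4*I*√2 + 4002 = -16*I + 4002 = 4002 - 16*I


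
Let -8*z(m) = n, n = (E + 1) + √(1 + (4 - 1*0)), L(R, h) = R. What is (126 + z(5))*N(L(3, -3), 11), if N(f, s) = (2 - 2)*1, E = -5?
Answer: 0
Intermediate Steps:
n = -4 + √5 (n = (-5 + 1) + √(1 + (4 - 1*0)) = -4 + √(1 + (4 + 0)) = -4 + √(1 + 4) = -4 + √5 ≈ -1.7639)
N(f, s) = 0 (N(f, s) = 0*1 = 0)
z(m) = ½ - √5/8 (z(m) = -(-4 + √5)/8 = ½ - √5/8)
(126 + z(5))*N(L(3, -3), 11) = (126 + (½ - √5/8))*0 = (253/2 - √5/8)*0 = 0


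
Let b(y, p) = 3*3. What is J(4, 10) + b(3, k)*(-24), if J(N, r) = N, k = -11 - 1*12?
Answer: -212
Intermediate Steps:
k = -23 (k = -11 - 12 = -23)
b(y, p) = 9
J(4, 10) + b(3, k)*(-24) = 4 + 9*(-24) = 4 - 216 = -212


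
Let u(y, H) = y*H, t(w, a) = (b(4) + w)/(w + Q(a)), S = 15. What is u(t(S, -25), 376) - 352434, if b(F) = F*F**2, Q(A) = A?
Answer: -1777022/5 ≈ -3.5540e+5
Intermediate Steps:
b(F) = F**3
t(w, a) = (64 + w)/(a + w) (t(w, a) = (4**3 + w)/(w + a) = (64 + w)/(a + w))
u(y, H) = H*y
u(t(S, -25), 376) - 352434 = 376*((64 + 15)/(-25 + 15)) - 352434 = 376*(79/(-10)) - 352434 = 376*(-1/10*79) - 352434 = 376*(-79/10) - 352434 = -14852/5 - 352434 = -1777022/5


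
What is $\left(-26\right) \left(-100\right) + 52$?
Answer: $2652$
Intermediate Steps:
$\left(-26\right) \left(-100\right) + 52 = 2600 + 52 = 2652$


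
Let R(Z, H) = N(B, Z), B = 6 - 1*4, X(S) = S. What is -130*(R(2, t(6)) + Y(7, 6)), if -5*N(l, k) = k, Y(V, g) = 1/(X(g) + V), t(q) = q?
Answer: 42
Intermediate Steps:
B = 2 (B = 6 - 4 = 2)
Y(V, g) = 1/(V + g) (Y(V, g) = 1/(g + V) = 1/(V + g))
N(l, k) = -k/5
R(Z, H) = -Z/5
-130*(R(2, t(6)) + Y(7, 6)) = -130*(-⅕*2 + 1/(7 + 6)) = -130*(-⅖ + 1/13) = -130*(-21/65) = 42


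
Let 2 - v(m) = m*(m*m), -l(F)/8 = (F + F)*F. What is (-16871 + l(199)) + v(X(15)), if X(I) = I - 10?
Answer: -650610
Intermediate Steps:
X(I) = -10 + I
l(F) = -16*F**2 (l(F) = -8*(F + F)*F = -8*2*F*F = -16*F**2)
v(m) = 2 - m**3 (v(m) = 2 - m*m*m = 2 - m*m**2 = 2 - m**3)
(-16871 + l(199)) + v(X(15)) = (-16871 - 16*199**2) + (2 - (-10 + 15)**3) = (-16871 - 16*39601) + (2 - 1*5**3) = (-16871 - 633616) + (2 - 1*125) = -650487 + (2 - 125) = -650487 - 123 = -650610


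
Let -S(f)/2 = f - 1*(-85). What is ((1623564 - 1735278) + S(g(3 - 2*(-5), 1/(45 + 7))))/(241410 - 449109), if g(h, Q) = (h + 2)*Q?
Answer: 2908999/5400174 ≈ 0.53869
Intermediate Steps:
g(h, Q) = Q*(2 + h) (g(h, Q) = (2 + h)*Q = Q*(2 + h))
S(f) = -170 - 2*f (S(f) = -2*(f - 1*(-85)) = -2*(f + 85) = -2*(85 + f) = -170 - 2*f)
((1623564 - 1735278) + S(g(3 - 2*(-5), 1/(45 + 7))))/(241410 - 449109) = ((1623564 - 1735278) + (-170 - 2*(2 + (3 - 2*(-5)))/(45 + 7)))/(241410 - 449109) = (-111714 + (-170 - 2*(2 + (3 + 10))/52))/(-207699) = (-111714 + (-170 - (2 + 13)/26))*(-1/207699) = (-111714 + (-170 - 15/26))*(-1/207699) = (-111714 - 4435/26)*(-1/207699) = -2908999/26*(-1/207699) = 2908999/5400174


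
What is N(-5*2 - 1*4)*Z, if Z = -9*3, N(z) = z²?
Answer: -5292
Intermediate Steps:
Z = -27
N(-5*2 - 1*4)*Z = (-5*2 - 1*4)²*(-27) = (-10 - 4)²*(-27) = (-14)²*(-27) = 196*(-27) = -5292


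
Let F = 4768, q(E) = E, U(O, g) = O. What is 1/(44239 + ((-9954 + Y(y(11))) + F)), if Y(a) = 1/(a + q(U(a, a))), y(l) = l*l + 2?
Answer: 246/9607039 ≈ 2.5606e-5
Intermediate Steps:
y(l) = 2 + l² (y(l) = l² + 2 = 2 + l²)
Y(a) = 1/(2*a) (Y(a) = 1/(a + a) = 1/(2*a))
1/(44239 + ((-9954 + Y(y(11))) + F)) = 1/(44239 + ((-9954 + 1/(2*(2 + 11²))) + 4768)) = 1/(44239 + ((-9954 + 1/(2*(2 + 121))) + 4768)) = 1/(44239 + ((-9954 + (½)/123) + 4768)) = 1/(44239 + ((-9954 + (½)*(1/123)) + 4768)) = 1/(44239 + ((-9954 + 1/246) + 4768)) = 1/(44239 + (-2448683/246 + 4768)) = 1/(44239 - 1275755/246) = 1/(9607039/246) = 246/9607039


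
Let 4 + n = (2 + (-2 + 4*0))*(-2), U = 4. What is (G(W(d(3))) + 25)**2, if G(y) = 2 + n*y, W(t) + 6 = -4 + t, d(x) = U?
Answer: 2601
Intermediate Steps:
d(x) = 4
W(t) = -10 + t (W(t) = -6 + (-4 + t) = -10 + t)
n = -4 (n = -4 + (2 + (-2 + 4*0))*(-2) = -4 + (2 + (-2 + 0))*(-2) = -4 + (2 - 2)*(-2) = -4 + 0*(-2) = -4 + 0 = -4)
G(y) = 2 - 4*y
(G(W(d(3))) + 25)**2 = ((2 - 4*(-10 + 4)) + 25)**2 = ((2 - 4*(-6)) + 25)**2 = ((2 + 24) + 25)**2 = (26 + 25)**2 = 51**2 = 2601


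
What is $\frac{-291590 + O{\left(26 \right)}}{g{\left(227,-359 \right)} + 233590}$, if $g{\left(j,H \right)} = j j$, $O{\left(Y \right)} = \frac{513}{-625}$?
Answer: $- \frac{182244263}{178199375} \approx -1.0227$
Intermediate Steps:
$O{\left(Y \right)} = - \frac{513}{625}$ ($O{\left(Y \right)} = 513 \left(- \frac{1}{625}\right) = - \frac{513}{625}$)
$g{\left(j,H \right)} = j^{2}$
$\frac{-291590 + O{\left(26 \right)}}{g{\left(227,-359 \right)} + 233590} = \frac{-291590 - \frac{513}{625}}{227^{2} + 233590} = - \frac{182244263}{625 \left(51529 + 233590\right)} = - \frac{182244263}{625 \cdot 285119} = \left(- \frac{182244263}{625}\right) \frac{1}{285119} = - \frac{182244263}{178199375}$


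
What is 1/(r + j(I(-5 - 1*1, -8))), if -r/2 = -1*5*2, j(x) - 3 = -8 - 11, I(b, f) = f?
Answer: ¼ ≈ 0.25000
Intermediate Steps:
j(x) = -16 (j(x) = 3 + (-8 - 11) = 3 - 19 = -16)
r = 20 (r = -2*(-1*5)*2 = -(-10)*2 = -2*(-10) = 20)
1/(r + j(I(-5 - 1*1, -8))) = 1/(20 - 16) = 1/4 = ¼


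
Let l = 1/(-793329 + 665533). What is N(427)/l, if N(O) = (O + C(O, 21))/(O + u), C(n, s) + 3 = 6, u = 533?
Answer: -1373807/24 ≈ -57242.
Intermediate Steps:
C(n, s) = 3 (C(n, s) = -3 + 6 = 3)
N(O) = (3 + O)/(533 + O) (N(O) = (O + 3)/(O + 533) = (3 + O)/(533 + O))
l = -1/127796 (l = 1/(-127796) = -1/127796 ≈ -7.8250e-6)
N(427)/l = ((3 + 427)/(533 + 427))/(-1/127796) = (430/960)*(-127796) = ((1/960)*430)*(-127796) = (43/96)*(-127796) = -1373807/24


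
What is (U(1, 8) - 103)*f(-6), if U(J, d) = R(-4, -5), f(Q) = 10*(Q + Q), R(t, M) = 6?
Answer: 11640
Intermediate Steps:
f(Q) = 20*Q (f(Q) = 10*(2*Q) = 20*Q)
U(J, d) = 6
(U(1, 8) - 103)*f(-6) = (6 - 103)*(20*(-6)) = -97*(-120) = 11640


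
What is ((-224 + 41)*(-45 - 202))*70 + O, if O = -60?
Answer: 3164010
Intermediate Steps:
((-224 + 41)*(-45 - 202))*70 + O = ((-224 + 41)*(-45 - 202))*70 - 60 = -183*(-247)*70 - 60 = 45201*70 - 60 = 3164070 - 60 = 3164010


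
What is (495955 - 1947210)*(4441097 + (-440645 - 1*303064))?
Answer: -5365852821940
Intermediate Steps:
(495955 - 1947210)*(4441097 + (-440645 - 1*303064)) = -1451255*(4441097 + (-440645 - 303064)) = -1451255*(4441097 - 743709) = -1451255*3697388 = -5365852821940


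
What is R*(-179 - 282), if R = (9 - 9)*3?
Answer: 0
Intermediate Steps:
R = 0 (R = 0*3 = 0)
R*(-179 - 282) = 0*(-179 - 282) = 0*(-461) = 0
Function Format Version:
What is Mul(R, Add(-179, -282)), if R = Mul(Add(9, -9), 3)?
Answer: 0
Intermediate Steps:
R = 0 (R = Mul(0, 3) = 0)
Mul(R, Add(-179, -282)) = Mul(0, Add(-179, -282)) = Mul(0, -461) = 0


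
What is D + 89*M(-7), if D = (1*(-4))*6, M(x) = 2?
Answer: 154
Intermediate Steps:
D = -24 (D = -4*6 = -24)
D + 89*M(-7) = -24 + 89*2 = -24 + 178 = 154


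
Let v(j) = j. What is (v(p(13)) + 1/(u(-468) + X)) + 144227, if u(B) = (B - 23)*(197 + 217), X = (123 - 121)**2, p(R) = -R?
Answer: 29314379779/203270 ≈ 1.4421e+5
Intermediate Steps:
X = 4 (X = 2**2 = 4)
u(B) = -9522 + 414*B (u(B) = (-23 + B)*414 = -9522 + 414*B)
(v(p(13)) + 1/(u(-468) + X)) + 144227 = (-1*13 + 1/((-9522 + 414*(-468)) + 4)) + 144227 = (-13 + 1/((-9522 - 193752) + 4)) + 144227 = (-13 + 1/(-203274 + 4)) + 144227 = (-13 + 1/(-203270)) + 144227 = (-13 - 1/203270) + 144227 = -2642511/203270 + 144227 = 29314379779/203270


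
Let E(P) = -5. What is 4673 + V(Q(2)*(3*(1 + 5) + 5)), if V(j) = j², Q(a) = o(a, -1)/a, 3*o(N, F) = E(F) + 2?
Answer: 19221/4 ≈ 4805.3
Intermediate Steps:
o(N, F) = -1 (o(N, F) = (-5 + 2)/3 = (⅓)*(-3) = -1)
Q(a) = -1/a
4673 + V(Q(2)*(3*(1 + 5) + 5)) = 4673 + ((-1/2)*(3*(1 + 5) + 5))² = 4673 + ((-1*½)*(3*6 + 5))² = 4673 + (-(18 + 5)/2)² = 4673 + (-½*23)² = 4673 + (-23/2)² = 4673 + 529/4 = 19221/4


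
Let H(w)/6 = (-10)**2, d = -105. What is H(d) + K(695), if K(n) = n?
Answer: 1295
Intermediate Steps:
H(w) = 600 (H(w) = 6*(-10)**2 = 6*100 = 600)
H(d) + K(695) = 600 + 695 = 1295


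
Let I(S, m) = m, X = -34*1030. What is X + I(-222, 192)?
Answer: -34828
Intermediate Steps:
X = -35020
X + I(-222, 192) = -35020 + 192 = -34828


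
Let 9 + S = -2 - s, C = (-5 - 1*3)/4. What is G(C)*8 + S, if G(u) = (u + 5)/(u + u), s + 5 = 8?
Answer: -20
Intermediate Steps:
s = 3 (s = -5 + 8 = 3)
C = -2 (C = (-5 - 3)*(¼) = -8*¼ = -2)
G(u) = (5 + u)/(2*u) (G(u) = (5 + u)/((2*u)) = (5 + u)*(1/(2*u)) = (5 + u)/(2*u))
S = -14 (S = -9 + (-2 - 1*3) = -9 + (-2 - 3) = -9 - 5 = -14)
G(C)*8 + S = ((½)*(5 - 2)/(-2))*8 - 14 = ((½)*(-½)*3)*8 - 14 = -¾*8 - 14 = -6 - 14 = -20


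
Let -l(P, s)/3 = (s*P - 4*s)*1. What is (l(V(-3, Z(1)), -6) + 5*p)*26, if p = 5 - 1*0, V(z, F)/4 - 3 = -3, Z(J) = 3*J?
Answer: -1222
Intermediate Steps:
V(z, F) = 0 (V(z, F) = 12 + 4*(-3) = 12 - 12 = 0)
l(P, s) = 12*s - 3*P*s (l(P, s) = -3*(s*P - 4*s) = -3*(P*s - 4*s) = -3*(-4*s + P*s) = 12*s - 3*P*s)
p = 5 (p = 5 + 0 = 5)
(l(V(-3, Z(1)), -6) + 5*p)*26 = (3*(-6)*(4 - 1*0) + 5*5)*26 = (3*(-6)*(4 + 0) + 25)*26 = (3*(-6)*4 + 25)*26 = (-72 + 25)*26 = -47*26 = -1222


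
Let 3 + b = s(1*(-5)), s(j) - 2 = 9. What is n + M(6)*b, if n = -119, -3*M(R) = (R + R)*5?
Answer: -279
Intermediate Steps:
s(j) = 11 (s(j) = 2 + 9 = 11)
M(R) = -10*R/3 (M(R) = -(R + R)*5/3 = -2*R*5/3 = -10*R/3)
b = 8 (b = -3 + 11 = 8)
n + M(6)*b = -119 - 10/3*6*8 = -119 - 20*8 = -119 - 160 = -279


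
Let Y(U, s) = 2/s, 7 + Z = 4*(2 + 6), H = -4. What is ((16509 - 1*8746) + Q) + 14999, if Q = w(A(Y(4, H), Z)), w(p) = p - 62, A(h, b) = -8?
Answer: 22692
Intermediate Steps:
Z = 25 (Z = -7 + 4*(2 + 6) = -7 + 4*8 = -7 + 32 = 25)
w(p) = -62 + p
Q = -70 (Q = -62 - 8 = -70)
((16509 - 1*8746) + Q) + 14999 = ((16509 - 1*8746) - 70) + 14999 = ((16509 - 8746) - 70) + 14999 = (7763 - 70) + 14999 = 7693 + 14999 = 22692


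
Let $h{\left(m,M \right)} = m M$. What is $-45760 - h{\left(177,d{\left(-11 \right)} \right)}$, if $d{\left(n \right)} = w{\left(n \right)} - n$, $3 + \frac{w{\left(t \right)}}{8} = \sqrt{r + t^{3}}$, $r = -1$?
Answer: $-43459 - 8496 i \sqrt{37} \approx -43459.0 - 51679.0 i$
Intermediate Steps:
$w{\left(t \right)} = -24 + 8 \sqrt{-1 + t^{3}}$
$d{\left(n \right)} = -24 - n + 8 \sqrt{-1 + n^{3}}$ ($d{\left(n \right)} = \left(-24 + 8 \sqrt{-1 + n^{3}}\right) - n = -24 - n + 8 \sqrt{-1 + n^{3}}$)
$h{\left(m,M \right)} = M m$
$-45760 - h{\left(177,d{\left(-11 \right)} \right)} = -45760 - \left(-24 - -11 + 8 \sqrt{-1 + \left(-11\right)^{3}}\right) 177 = -45760 - \left(-24 + 11 + 8 \sqrt{-1 - 1331}\right) 177 = -45760 - \left(-24 + 11 + 8 \sqrt{-1332}\right) 177 = -45760 - \left(-24 + 11 + 8 \cdot 6 i \sqrt{37}\right) 177 = -45760 - \left(-24 + 11 + 48 i \sqrt{37}\right) 177 = -45760 - \left(-13 + 48 i \sqrt{37}\right) 177 = -45760 - \left(-2301 + 8496 i \sqrt{37}\right) = -45760 + \left(2301 - 8496 i \sqrt{37}\right) = -43459 - 8496 i \sqrt{37}$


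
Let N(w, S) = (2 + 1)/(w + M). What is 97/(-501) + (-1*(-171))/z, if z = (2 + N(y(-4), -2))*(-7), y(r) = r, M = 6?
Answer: -176095/24549 ≈ -7.1732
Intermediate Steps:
N(w, S) = 3/(6 + w) (N(w, S) = (2 + 1)/(w + 6) = 3/(6 + w))
z = -49/2 (z = (2 + 3/(6 - 4))*(-7) = (2 + 3/2)*(-7) = (7/2)*(-7) = -49/2 ≈ -24.500)
97/(-501) + (-1*(-171))/z = 97/(-501) + (-1*(-171))/(-49/2) = 97*(-1/501) + 171*(-2/49) = -97/501 - 342/49 = -176095/24549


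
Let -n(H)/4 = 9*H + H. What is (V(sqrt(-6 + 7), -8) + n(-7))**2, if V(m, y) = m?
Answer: 78961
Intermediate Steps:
n(H) = -40*H (n(H) = -4*(9*H + H) = -40*H)
(V(sqrt(-6 + 7), -8) + n(-7))**2 = (sqrt(-6 + 7) - 40*(-7))**2 = (sqrt(1) + 280)**2 = (1 + 280)**2 = 281**2 = 78961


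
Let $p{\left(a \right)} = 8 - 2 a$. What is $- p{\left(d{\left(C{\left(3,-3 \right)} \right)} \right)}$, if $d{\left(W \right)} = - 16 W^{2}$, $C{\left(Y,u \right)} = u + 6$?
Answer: $-296$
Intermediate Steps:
$C{\left(Y,u \right)} = 6 + u$
$- p{\left(d{\left(C{\left(3,-3 \right)} \right)} \right)} = - (8 - 2 \left(- 16 \left(6 - 3\right)^{2}\right)) = - (8 - 2 \left(- 16 \cdot 3^{2}\right)) = - (8 - 2 \left(\left(-16\right) 9\right)) = - (8 - -288) = - (8 + 288) = \left(-1\right) 296 = -296$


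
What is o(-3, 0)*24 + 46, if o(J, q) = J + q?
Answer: -26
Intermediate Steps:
o(-3, 0)*24 + 46 = (-3 + 0)*24 + 46 = -3*24 + 46 = -72 + 46 = -26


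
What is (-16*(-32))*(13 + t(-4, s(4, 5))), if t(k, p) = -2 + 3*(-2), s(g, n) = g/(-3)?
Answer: 2560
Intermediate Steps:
s(g, n) = -g/3 (s(g, n) = g*(-⅓) = -g/3)
t(k, p) = -8 (t(k, p) = -2 - 6 = -8)
(-16*(-32))*(13 + t(-4, s(4, 5))) = (-16*(-32))*(13 - 8) = 512*5 = 2560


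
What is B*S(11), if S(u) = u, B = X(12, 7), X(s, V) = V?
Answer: 77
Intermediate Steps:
B = 7
B*S(11) = 7*11 = 77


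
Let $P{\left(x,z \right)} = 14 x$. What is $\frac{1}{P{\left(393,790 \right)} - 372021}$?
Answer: $- \frac{1}{366519} \approx -2.7284 \cdot 10^{-6}$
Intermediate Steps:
$\frac{1}{P{\left(393,790 \right)} - 372021} = \frac{1}{14 \cdot 393 - 372021} = \frac{1}{5502 - 372021} = \frac{1}{-366519} = - \frac{1}{366519}$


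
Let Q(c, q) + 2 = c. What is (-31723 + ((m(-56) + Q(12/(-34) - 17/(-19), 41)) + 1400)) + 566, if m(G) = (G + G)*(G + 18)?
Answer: -8237294/323 ≈ -25502.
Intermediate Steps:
m(G) = 2*G*(18 + G) (m(G) = (2*G)*(18 + G) = 2*G*(18 + G))
Q(c, q) = -2 + c
(-31723 + ((m(-56) + Q(12/(-34) - 17/(-19), 41)) + 1400)) + 566 = (-31723 + ((2*(-56)*(18 - 56) + (-2 + (12/(-34) - 17/(-19)))) + 1400)) + 566 = (-31723 + ((2*(-56)*(-38) + (-2 + (12*(-1/34) - 17*(-1/19)))) + 1400)) + 566 = (-31723 + ((4256 + (-2 + (-6/17 + 17/19))) + 1400)) + 566 = (-31723 + ((4256 + (-2 + 175/323)) + 1400)) + 566 = (-31723 + ((4256 - 471/323) + 1400)) + 566 = (-31723 + (1374217/323 + 1400)) + 566 = (-31723 + 1826417/323) + 566 = -8420112/323 + 566 = -8237294/323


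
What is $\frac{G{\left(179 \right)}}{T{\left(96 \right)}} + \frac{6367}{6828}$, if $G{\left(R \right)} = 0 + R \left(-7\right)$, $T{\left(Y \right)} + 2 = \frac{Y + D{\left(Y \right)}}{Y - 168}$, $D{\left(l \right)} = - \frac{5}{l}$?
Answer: $\frac{59282169253}{157282980} \approx 376.91$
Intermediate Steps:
$T{\left(Y \right)} = -2 + \frac{Y - \frac{5}{Y}}{-168 + Y}$ ($T{\left(Y \right)} = -2 + \frac{Y - \frac{5}{Y}}{Y - 168} = -2 + \frac{Y - \frac{5}{Y}}{-168 + Y}$)
$G{\left(R \right)} = - 7 R$ ($G{\left(R \right)} = 0 - 7 R = - 7 R$)
$\frac{G{\left(179 \right)}}{T{\left(96 \right)}} + \frac{6367}{6828} = \frac{\left(-7\right) 179}{\frac{1}{96} \frac{1}{-168 + 96} \left(-5 - 96 \left(-336 + 96\right)\right)} + \frac{6367}{6828} = - \frac{1253}{\frac{1}{96} \frac{1}{-72} \left(-5 - 96 \left(-240\right)\right)} + 6367 \cdot \frac{1}{6828} = - \frac{1253}{\frac{1}{96} \left(- \frac{1}{72}\right) \left(-5 + 23040\right)} + \frac{6367}{6828} = - \frac{1253}{\frac{1}{96} \left(- \frac{1}{72}\right) 23035} + \frac{6367}{6828} = - \frac{1253}{- \frac{23035}{6912}} + \frac{6367}{6828} = \left(-1253\right) \left(- \frac{6912}{23035}\right) + \frac{6367}{6828} = \frac{8660736}{23035} + \frac{6367}{6828} = \frac{59282169253}{157282980}$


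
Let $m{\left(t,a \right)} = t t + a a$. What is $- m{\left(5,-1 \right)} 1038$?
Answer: $-26988$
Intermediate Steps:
$m{\left(t,a \right)} = a^{2} + t^{2}$ ($m{\left(t,a \right)} = t^{2} + a^{2} = a^{2} + t^{2}$)
$- m{\left(5,-1 \right)} 1038 = - (\left(-1\right)^{2} + 5^{2}) 1038 = - (1 + 25) 1038 = \left(-1\right) 26 \cdot 1038 = \left(-26\right) 1038 = -26988$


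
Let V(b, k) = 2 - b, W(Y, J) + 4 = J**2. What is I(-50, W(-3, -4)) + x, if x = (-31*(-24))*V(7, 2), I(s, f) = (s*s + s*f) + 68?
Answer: -1752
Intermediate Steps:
W(Y, J) = -4 + J**2
I(s, f) = 68 + s**2 + f*s (I(s, f) = (s**2 + f*s) + 68 = 68 + s**2 + f*s)
x = -3720 (x = (-31*(-24))*(2 - 1*7) = 744*(2 - 7) = 744*(-5) = -3720)
I(-50, W(-3, -4)) + x = (68 + (-50)**2 + (-4 + (-4)**2)*(-50)) - 3720 = (68 + 2500 + (-4 + 16)*(-50)) - 3720 = (68 + 2500 + 12*(-50)) - 3720 = (68 + 2500 - 600) - 3720 = 1968 - 3720 = -1752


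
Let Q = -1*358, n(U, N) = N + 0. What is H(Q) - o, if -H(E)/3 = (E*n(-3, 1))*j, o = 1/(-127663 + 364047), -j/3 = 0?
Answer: -1/236384 ≈ -4.2304e-6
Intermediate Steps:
j = 0 (j = -3*0 = 0)
n(U, N) = N
Q = -358
o = 1/236384 ≈ 4.2304e-6
H(E) = 0 (H(E) = -3*E*1*0 = -3*E*0 = -3*0 = 0)
H(Q) - o = 0 - 1*1/236384 = 0 - 1/236384 = -1/236384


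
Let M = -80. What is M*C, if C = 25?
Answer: -2000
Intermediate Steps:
M*C = -80*25 = -2000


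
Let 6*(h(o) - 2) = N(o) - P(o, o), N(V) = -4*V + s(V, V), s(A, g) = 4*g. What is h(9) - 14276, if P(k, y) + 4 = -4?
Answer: -42818/3 ≈ -14273.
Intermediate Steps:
P(k, y) = -8 (P(k, y) = -4 - 4 = -8)
N(V) = 0 (N(V) = -4*V + 4*V = 0)
h(o) = 10/3 (h(o) = 2 + (0 - 1*(-8))/6 = 2 + (0 + 8)/6 = 2 + (⅙)*8 = 2 + 4/3 = 10/3)
h(9) - 14276 = 10/3 - 14276 = -42818/3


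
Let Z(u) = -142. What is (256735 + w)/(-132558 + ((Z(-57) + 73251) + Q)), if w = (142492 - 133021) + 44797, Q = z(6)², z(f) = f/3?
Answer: -311003/59445 ≈ -5.2318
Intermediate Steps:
z(f) = f/3 (z(f) = f*(⅓) = f/3)
Q = 4 (Q = ((⅓)*6)² = 2² = 4)
w = 54268 (w = 9471 + 44797 = 54268)
(256735 + w)/(-132558 + ((Z(-57) + 73251) + Q)) = (256735 + 54268)/(-132558 + ((-142 + 73251) + 4)) = 311003/(-132558 + (73109 + 4)) = 311003/(-132558 + 73113) = 311003/(-59445) = 311003*(-1/59445) = -311003/59445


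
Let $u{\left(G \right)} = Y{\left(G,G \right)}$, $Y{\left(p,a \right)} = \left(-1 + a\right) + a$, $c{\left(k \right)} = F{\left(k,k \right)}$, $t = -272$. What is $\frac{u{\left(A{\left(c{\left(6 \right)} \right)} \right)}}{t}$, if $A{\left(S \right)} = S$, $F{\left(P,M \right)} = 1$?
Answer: $- \frac{1}{272} \approx -0.0036765$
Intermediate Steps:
$c{\left(k \right)} = 1$
$Y{\left(p,a \right)} = -1 + 2 a$
$u{\left(G \right)} = -1 + 2 G$
$\frac{u{\left(A{\left(c{\left(6 \right)} \right)} \right)}}{t} = \frac{-1 + 2 \cdot 1}{-272} = \left(-1 + 2\right) \left(- \frac{1}{272}\right) = 1 \left(- \frac{1}{272}\right) = - \frac{1}{272}$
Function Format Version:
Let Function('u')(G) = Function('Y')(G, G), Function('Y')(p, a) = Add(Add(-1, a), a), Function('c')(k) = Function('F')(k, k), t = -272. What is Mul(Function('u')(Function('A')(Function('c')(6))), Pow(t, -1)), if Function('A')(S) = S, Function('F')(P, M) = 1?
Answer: Rational(-1, 272) ≈ -0.0036765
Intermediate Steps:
Function('c')(k) = 1
Function('Y')(p, a) = Add(-1, Mul(2, a))
Function('u')(G) = Add(-1, Mul(2, G))
Mul(Function('u')(Function('A')(Function('c')(6))), Pow(t, -1)) = Mul(Add(-1, Mul(2, 1)), Pow(-272, -1)) = Mul(Add(-1, 2), Rational(-1, 272)) = Mul(1, Rational(-1, 272)) = Rational(-1, 272)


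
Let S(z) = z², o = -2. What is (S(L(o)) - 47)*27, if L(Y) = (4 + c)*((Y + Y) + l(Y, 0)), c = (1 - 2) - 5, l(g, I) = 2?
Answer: -837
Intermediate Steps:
c = -6 (c = -1 - 5 = -6)
L(Y) = -4 - 4*Y (L(Y) = (4 - 6)*((Y + Y) + 2) = -2*(2*Y + 2) = -2*(2 + 2*Y) = -4 - 4*Y)
(S(L(o)) - 47)*27 = ((-4 - 4*(-2))² - 47)*27 = ((-4 + 8)² - 47)*27 = (4² - 47)*27 = (16 - 47)*27 = -31*27 = -837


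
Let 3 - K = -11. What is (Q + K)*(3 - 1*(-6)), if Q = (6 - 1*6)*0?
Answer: 126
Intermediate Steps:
K = 14 (K = 3 - 1*(-11) = 3 + 11 = 14)
Q = 0 (Q = (6 - 6)*0 = 0*0 = 0)
(Q + K)*(3 - 1*(-6)) = (0 + 14)*(3 - 1*(-6)) = 14*(3 + 6) = 14*9 = 126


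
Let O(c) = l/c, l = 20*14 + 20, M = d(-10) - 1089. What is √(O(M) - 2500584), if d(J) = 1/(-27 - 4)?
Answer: 3*I*√197917355606/844 ≈ 1581.3*I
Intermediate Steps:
d(J) = -1/31 (d(J) = 1/(-31) = -1/31)
M = -33760/31 (M = -1/31 - 1089 = -33760/31 ≈ -1089.0)
l = 300 (l = 280 + 20 = 300)
O(c) = 300/c
√(O(M) - 2500584) = √(300/(-33760/31) - 2500584) = √(300*(-31/33760) - 2500584) = √(-465/1688 - 2500584) = √(-4220986257/1688) = 3*I*√197917355606/844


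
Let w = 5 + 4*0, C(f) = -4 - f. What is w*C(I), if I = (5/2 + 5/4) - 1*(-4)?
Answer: -235/4 ≈ -58.750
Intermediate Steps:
I = 31/4 (I = (5*(½) + 5*(¼)) + 4 = (5/2 + 5/4) + 4 = 15/4 + 4 = 31/4 ≈ 7.7500)
w = 5 (w = 5 + 0 = 5)
w*C(I) = 5*(-4 - 1*31/4) = 5*(-4 - 31/4) = 5*(-47/4) = -235/4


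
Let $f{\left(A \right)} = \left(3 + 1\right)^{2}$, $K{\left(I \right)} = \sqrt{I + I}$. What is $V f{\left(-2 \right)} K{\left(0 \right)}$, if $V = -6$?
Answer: $0$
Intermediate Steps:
$K{\left(I \right)} = \sqrt{2} \sqrt{I}$ ($K{\left(I \right)} = \sqrt{2 I} = \sqrt{2} \sqrt{I}$)
$f{\left(A \right)} = 16$ ($f{\left(A \right)} = 4^{2} = 16$)
$V f{\left(-2 \right)} K{\left(0 \right)} = \left(-6\right) 16 \sqrt{2} \sqrt{0} = - 96 \sqrt{2} \cdot 0 = \left(-96\right) 0 = 0$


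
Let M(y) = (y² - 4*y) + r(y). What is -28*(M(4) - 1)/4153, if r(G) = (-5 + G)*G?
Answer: 140/4153 ≈ 0.033711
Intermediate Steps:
r(G) = G*(-5 + G)
M(y) = y² - 4*y + y*(-5 + y) (M(y) = (y² - 4*y) + y*(-5 + y) = y² - 4*y + y*(-5 + y))
-28*(M(4) - 1)/4153 = -28*(4*(-9 + 2*4) - 1)/4153 = -28*(4*(-9 + 8) - 1)*(1/4153) = -28*(4*(-1) - 1)*(1/4153) = -28*(-4 - 1)*(1/4153) = -28*(-5)*(1/4153) = 140*(1/4153) = 140/4153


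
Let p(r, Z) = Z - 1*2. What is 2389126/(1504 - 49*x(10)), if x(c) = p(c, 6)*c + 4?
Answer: -1194563/326 ≈ -3664.3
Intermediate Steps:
p(r, Z) = -2 + Z (p(r, Z) = Z - 2 = -2 + Z)
x(c) = 4 + 4*c (x(c) = (-2 + 6)*c + 4 = 4*c + 4 = 4 + 4*c)
2389126/(1504 - 49*x(10)) = 2389126/(1504 - 49*(4 + 4*10)) = 2389126/(1504 - 49*(4 + 40)) = 2389126/(1504 - 49*44) = 2389126/(1504 - 2156) = 2389126/(-652) = 2389126*(-1/652) = -1194563/326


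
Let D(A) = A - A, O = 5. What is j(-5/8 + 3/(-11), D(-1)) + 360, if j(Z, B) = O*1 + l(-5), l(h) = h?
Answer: 360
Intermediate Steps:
D(A) = 0
j(Z, B) = 0 (j(Z, B) = 5*1 - 5 = 5 - 5 = 0)
j(-5/8 + 3/(-11), D(-1)) + 360 = 0 + 360 = 360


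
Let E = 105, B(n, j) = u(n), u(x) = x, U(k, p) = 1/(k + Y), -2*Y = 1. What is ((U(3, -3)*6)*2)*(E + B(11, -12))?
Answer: 2784/5 ≈ 556.80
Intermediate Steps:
Y = -½ (Y = -½*1 = -½ ≈ -0.50000)
U(k, p) = 1/(-½ + k) (U(k, p) = 1/(k - ½) = 1/(-½ + k))
B(n, j) = n
((U(3, -3)*6)*2)*(E + B(11, -12)) = (((2/(-1 + 2*3))*6)*2)*(105 + 11) = (((2/(-1 + 6))*6)*2)*116 = (((2/5)*6)*2)*116 = (((2*(⅕))*6)*2)*116 = (((⅖)*6)*2)*116 = ((12/5)*2)*116 = (24/5)*116 = 2784/5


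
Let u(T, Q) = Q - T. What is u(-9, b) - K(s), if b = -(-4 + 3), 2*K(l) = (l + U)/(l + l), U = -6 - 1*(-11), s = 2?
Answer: 73/8 ≈ 9.1250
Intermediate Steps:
U = 5 (U = -6 + 11 = 5)
K(l) = (5 + l)/(4*l) (K(l) = ((l + 5)/(l + l))/2 = ((5 + l)/((2*l)))/2 = ((5 + l)*(1/(2*l)))/2 = ((5 + l)/(2*l))/2 = (5 + l)/(4*l))
b = 1 (b = -1*(-1) = 1)
u(-9, b) - K(s) = (1 - 1*(-9)) - (5 + 2)/(4*2) = (1 + 9) - 7/(4*2) = 10 - 1*7/8 = 10 - 7/8 = 73/8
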